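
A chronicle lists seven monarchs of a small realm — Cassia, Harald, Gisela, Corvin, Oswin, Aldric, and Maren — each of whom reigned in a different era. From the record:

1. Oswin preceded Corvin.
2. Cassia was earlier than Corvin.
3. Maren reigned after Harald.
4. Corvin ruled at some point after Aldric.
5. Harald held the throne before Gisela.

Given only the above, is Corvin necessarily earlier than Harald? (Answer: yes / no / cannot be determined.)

cannot be determined

No chain of stated constraints runs from Corvin to Harald, and none runs from Harald to Corvin either.
So the relative order of Corvin and Harald is not fixed by the given facts.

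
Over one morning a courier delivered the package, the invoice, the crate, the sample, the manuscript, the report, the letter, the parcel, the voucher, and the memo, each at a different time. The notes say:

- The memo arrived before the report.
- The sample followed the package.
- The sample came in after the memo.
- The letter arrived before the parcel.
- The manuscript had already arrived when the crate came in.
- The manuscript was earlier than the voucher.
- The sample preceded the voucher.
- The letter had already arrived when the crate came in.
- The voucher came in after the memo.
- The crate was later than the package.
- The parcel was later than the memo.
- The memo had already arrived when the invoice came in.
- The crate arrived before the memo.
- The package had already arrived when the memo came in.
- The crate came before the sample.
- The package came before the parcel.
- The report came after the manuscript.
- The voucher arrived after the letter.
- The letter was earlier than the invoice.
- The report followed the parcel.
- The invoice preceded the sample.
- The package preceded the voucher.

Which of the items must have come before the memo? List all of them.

Directly stated before the memo: the crate and the package.
The letter reaches the memo via the letter → the crate → the memo.
The manuscript reaches the memo via the manuscript → the crate → the memo.

the crate, the letter, the manuscript, the package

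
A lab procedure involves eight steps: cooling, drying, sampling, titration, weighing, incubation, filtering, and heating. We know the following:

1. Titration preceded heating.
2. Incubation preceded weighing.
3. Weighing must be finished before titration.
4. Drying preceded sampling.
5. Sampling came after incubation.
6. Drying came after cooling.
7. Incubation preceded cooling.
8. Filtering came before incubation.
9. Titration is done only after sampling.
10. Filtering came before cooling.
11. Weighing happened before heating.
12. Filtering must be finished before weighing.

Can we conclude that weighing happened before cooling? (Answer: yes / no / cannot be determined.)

cannot be determined

No chain of stated constraints runs from weighing to cooling, and none runs from cooling to weighing either.
So the relative order of weighing and cooling is not fixed by the given facts.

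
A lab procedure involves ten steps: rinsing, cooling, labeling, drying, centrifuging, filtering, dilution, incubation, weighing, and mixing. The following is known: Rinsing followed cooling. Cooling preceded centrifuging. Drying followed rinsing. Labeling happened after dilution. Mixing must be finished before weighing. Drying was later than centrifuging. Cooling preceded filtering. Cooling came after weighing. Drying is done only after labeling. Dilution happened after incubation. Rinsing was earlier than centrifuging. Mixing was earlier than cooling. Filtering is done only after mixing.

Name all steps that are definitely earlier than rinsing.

Directly stated before rinsing: cooling.
Mixing reaches rinsing via mixing → cooling → rinsing.
Weighing reaches rinsing via weighing → cooling → rinsing.

cooling, mixing, weighing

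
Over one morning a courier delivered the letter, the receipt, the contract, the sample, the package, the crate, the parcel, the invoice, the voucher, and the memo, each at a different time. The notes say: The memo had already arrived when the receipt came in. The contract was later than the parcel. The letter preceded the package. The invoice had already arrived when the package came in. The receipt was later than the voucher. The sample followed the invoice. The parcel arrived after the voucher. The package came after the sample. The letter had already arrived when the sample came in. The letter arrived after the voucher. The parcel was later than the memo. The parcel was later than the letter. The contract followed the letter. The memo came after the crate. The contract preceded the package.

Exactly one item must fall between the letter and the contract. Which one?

the parcel

Tracing the constraints gives the letter → the parcel → the contract, so the parcel sits after the letter and before the contract.
No other item is forced both after the letter and before the contract.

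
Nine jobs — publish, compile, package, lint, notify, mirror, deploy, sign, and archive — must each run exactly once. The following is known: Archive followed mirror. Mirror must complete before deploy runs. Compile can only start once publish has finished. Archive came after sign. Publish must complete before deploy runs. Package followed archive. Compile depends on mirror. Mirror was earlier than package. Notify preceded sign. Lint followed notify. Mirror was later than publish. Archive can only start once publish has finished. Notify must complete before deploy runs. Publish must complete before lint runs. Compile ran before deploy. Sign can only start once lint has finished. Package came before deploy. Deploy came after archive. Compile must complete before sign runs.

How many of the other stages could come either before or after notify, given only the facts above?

Forced after notify: archive, deploy, lint, package, and sign.
That leaves compile, mirror, and publish with no forced order relative to notify — 3.

3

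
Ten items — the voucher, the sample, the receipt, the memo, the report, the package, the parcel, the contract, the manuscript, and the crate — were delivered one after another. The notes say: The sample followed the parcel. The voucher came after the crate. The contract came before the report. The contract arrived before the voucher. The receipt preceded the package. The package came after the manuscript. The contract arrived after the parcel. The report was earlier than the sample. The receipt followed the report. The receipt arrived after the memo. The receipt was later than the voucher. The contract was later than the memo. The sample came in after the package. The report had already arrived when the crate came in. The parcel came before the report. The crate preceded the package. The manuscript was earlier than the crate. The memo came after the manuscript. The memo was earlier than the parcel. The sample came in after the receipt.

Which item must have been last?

Every other item has a chain of constraints placing it before the sample, so the sample is last.

the sample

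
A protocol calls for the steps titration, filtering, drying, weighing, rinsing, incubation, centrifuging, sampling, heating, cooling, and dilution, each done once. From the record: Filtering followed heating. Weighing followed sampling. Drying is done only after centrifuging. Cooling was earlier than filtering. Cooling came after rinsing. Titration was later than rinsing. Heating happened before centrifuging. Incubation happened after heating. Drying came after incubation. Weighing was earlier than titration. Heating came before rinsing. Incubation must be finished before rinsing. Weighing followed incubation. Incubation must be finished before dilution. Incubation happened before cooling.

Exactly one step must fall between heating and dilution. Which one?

Tracing the constraints gives heating → incubation → dilution, so incubation sits after heating and before dilution.
No other step is forced both after heating and before dilution.

incubation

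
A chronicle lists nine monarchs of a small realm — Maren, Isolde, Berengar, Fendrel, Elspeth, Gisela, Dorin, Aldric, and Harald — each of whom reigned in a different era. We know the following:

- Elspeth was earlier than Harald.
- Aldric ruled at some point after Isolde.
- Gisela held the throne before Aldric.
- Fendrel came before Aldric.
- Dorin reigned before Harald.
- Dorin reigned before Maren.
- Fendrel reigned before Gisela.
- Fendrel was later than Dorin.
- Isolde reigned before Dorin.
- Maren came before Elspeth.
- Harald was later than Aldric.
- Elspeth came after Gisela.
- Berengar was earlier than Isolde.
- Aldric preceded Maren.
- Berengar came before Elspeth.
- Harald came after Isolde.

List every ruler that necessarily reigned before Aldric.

Berengar, Dorin, Fendrel, Gisela, Isolde

Directly stated before Aldric: Fendrel, Gisela, and Isolde.
Berengar reaches Aldric via Berengar → Isolde → Aldric.
Dorin reaches Aldric via Dorin → Fendrel → Aldric.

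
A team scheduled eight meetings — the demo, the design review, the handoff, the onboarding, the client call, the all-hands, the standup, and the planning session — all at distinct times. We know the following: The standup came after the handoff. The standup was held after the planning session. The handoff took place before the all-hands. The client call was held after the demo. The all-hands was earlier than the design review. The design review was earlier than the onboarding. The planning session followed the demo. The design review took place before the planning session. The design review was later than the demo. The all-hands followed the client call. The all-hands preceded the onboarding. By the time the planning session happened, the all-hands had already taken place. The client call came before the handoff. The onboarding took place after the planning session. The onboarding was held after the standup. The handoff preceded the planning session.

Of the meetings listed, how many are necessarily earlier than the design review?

4

Directly stated before the design review: the all-hands and the demo.
The client call reaches the design review via the client call → the all-hands → the design review.
The handoff reaches the design review via the handoff → the all-hands → the design review.
No chain forces the planning session (or any of the others) ahead of the design review.
That's the all-hands, the client call, the demo, and the handoff — 4 in all.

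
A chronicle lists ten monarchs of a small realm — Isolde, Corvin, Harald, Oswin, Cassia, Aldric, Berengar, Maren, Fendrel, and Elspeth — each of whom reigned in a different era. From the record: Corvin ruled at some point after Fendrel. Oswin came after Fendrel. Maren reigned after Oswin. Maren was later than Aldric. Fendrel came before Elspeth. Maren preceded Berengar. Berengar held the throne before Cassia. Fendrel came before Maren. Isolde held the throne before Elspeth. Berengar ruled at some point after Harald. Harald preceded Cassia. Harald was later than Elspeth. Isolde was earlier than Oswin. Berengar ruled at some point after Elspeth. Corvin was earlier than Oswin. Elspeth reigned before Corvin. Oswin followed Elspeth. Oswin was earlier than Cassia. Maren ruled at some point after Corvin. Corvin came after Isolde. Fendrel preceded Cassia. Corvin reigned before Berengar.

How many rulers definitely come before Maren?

6

Directly stated before Maren: Aldric, Corvin, Fendrel, and Oswin.
Elspeth reaches Maren via Elspeth → Oswin → Maren.
Isolde reaches Maren via Isolde → Oswin → Maren.
No chain forces Berengar (or any of the others) ahead of Maren.
That's Aldric, Corvin, Elspeth, Fendrel, Isolde, and Oswin — 6 in all.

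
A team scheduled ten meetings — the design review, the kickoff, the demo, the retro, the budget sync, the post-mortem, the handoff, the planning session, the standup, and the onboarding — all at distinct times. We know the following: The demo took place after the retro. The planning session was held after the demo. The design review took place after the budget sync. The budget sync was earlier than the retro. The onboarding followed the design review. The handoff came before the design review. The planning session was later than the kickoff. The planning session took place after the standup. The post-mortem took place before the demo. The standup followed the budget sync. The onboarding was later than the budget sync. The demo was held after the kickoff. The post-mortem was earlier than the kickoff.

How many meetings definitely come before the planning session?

Directly stated before the planning session: the demo, the kickoff, and the standup.
The budget sync reaches the planning session via the budget sync → the standup → the planning session.
The post-mortem reaches the planning session via the post-mortem → the kickoff → the planning session.
The retro reaches the planning session via the retro → the demo → the planning session.
No chain forces the handoff (or any of the others) ahead of the planning session.
That's the budget sync, the demo, the kickoff, the post-mortem, the retro, and the standup — 6 in all.

6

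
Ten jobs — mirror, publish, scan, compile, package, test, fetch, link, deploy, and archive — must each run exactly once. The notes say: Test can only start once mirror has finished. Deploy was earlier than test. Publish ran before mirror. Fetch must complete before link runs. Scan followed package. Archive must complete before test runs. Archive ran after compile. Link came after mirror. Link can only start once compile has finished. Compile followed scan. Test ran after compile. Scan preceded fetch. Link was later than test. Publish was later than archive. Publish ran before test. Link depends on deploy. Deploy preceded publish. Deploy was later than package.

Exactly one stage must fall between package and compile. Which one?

Tracing the constraints gives package → scan → compile, so scan sits after package and before compile.
No other stage is forced both after package and before compile.

scan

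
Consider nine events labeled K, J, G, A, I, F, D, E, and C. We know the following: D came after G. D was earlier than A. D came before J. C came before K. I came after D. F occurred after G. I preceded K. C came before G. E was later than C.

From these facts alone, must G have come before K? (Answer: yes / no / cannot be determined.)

yes

Chain the constraints: G → D → I → K. Each link is directly stated, so G comes before K.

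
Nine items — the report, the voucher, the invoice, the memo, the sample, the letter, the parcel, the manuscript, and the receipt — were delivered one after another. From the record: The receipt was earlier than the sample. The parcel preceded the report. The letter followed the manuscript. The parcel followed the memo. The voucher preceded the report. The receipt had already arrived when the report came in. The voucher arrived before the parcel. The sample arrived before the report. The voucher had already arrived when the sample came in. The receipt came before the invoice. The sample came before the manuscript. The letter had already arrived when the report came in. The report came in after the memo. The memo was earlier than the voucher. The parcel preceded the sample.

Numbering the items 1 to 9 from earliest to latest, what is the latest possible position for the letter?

8

The letter must come before the report — 1 item forced after it.
Everything else can be placed before the letter in some valid order, so the letter can sit as late as position 9 − 1 = 8.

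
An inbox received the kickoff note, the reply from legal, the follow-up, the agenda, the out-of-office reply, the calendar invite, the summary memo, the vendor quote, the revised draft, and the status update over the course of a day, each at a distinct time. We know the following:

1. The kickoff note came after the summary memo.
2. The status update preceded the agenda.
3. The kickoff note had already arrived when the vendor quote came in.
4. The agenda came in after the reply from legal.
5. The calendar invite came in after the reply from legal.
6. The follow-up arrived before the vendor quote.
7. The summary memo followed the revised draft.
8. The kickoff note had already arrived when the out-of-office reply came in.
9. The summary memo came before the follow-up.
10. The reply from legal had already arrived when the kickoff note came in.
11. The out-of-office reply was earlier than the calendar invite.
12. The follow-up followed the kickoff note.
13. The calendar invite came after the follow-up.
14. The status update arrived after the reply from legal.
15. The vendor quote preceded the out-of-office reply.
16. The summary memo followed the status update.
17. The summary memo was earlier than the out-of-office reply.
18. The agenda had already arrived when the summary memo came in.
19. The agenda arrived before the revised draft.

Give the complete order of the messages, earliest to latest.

the reply from legal, the status update, the agenda, the revised draft, the summary memo, the kickoff note, the follow-up, the vendor quote, the out-of-office reply, the calendar invite

The constraints fix every adjacent pair, so only one ordering works:
the reply from legal → the status update → the agenda → the revised draft → the summary memo → the kickoff note → the follow-up → the vendor quote → the out-of-office reply → the calendar invite.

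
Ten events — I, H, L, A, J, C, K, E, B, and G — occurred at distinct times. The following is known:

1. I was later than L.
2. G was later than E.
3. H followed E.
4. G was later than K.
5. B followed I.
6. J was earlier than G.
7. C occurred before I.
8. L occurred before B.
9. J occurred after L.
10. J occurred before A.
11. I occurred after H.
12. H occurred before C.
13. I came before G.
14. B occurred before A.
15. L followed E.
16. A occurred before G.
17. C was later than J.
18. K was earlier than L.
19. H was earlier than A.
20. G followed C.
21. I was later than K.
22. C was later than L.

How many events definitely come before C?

5

Directly stated before C: H, J, and L.
E reaches C via E → L → C.
K reaches C via K → L → C.
No chain forces A (or any of the others) ahead of C.
That's E, H, J, K, and L — 5 in all.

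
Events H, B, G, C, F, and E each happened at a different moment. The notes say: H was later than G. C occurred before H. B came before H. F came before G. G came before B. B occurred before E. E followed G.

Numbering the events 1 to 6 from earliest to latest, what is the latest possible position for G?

G must come before B, E, and H — 3 events forced after it.
Everything else can be placed before G in some valid order, so G can sit as late as position 6 − 3 = 3.

3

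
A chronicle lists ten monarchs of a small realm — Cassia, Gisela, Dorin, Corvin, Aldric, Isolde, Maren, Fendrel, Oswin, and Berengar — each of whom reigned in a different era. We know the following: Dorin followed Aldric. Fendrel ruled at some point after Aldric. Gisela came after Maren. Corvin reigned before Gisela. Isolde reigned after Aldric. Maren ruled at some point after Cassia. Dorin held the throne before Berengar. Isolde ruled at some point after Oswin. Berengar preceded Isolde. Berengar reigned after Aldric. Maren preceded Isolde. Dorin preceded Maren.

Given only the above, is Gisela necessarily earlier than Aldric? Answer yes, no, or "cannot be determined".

no

Tracing the constraints gives Aldric → Dorin → Maren → Gisela, so Aldric must come before Gisela.
That means Gisela cannot be before Aldric.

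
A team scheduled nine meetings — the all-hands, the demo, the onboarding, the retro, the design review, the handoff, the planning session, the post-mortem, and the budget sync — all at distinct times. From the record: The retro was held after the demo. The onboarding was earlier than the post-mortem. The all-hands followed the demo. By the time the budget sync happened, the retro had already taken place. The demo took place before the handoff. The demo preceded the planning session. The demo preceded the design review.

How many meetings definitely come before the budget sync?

2

Directly stated before the budget sync: the retro.
The demo reaches the budget sync via the demo → the retro → the budget sync.
No chain forces the handoff (or any of the others) ahead of the budget sync.
That's the demo and the retro — 2 in all.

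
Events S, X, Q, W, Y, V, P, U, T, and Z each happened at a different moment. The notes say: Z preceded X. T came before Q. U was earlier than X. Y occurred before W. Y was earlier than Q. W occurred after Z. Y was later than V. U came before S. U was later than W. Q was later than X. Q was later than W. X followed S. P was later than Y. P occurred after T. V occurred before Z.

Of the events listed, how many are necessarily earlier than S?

Directly stated before S: U.
V reaches S via V → Z → W → U → S.
W reaches S via W → U → S.
Y reaches S via Y → W → U → S.
Likewise Z reaches S by chaining the stated constraints.
No chain forces Q (or any of the others) ahead of S.
That's U, V, W, Y, and Z — 5 in all.

5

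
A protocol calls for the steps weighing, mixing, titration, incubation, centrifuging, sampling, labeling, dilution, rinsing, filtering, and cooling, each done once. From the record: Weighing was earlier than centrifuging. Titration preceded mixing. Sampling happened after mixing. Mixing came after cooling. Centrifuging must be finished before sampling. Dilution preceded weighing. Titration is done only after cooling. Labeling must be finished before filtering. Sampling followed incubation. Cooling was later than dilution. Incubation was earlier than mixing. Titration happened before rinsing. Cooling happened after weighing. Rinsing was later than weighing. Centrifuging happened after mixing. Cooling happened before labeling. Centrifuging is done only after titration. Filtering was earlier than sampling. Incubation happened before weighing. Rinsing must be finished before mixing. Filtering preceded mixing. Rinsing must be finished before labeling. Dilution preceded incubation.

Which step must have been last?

sampling

Every other step has a chain of constraints placing it before sampling, so sampling is last.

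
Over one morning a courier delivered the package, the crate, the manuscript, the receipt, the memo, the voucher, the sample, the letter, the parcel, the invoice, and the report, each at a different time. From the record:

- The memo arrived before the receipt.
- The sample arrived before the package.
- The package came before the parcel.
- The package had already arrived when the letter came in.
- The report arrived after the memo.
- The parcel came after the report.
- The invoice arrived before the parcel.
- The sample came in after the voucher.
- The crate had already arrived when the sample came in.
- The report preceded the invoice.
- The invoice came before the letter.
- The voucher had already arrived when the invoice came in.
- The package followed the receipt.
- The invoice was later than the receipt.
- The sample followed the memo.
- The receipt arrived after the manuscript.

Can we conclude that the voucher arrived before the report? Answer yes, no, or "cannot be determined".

cannot be determined

No chain of stated constraints runs from the voucher to the report, and none runs from the report to the voucher either.
So the relative order of the voucher and the report is not fixed by the given facts.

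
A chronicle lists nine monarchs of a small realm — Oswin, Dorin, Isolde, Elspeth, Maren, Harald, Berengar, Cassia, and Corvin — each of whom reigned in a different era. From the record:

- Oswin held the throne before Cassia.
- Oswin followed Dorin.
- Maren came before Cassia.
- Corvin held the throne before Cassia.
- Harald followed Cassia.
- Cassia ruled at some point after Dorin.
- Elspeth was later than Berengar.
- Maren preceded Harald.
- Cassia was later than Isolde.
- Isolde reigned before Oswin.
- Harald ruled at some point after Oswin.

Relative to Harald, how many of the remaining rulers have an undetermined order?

Forced before Harald: Cassia, Corvin, Dorin, Isolde, Maren, and Oswin.
That leaves Berengar and Elspeth with no forced order relative to Harald — 2.

2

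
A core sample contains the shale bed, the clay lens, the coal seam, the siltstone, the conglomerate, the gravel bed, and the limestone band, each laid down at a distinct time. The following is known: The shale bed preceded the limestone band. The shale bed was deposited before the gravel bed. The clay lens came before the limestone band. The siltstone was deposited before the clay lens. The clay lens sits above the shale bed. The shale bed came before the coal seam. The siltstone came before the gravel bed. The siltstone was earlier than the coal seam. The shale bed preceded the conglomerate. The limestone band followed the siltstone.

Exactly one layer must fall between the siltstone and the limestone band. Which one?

Tracing the constraints gives the siltstone → the clay lens → the limestone band, so the clay lens sits after the siltstone and before the limestone band.
No other layer is forced both after the siltstone and before the limestone band.

the clay lens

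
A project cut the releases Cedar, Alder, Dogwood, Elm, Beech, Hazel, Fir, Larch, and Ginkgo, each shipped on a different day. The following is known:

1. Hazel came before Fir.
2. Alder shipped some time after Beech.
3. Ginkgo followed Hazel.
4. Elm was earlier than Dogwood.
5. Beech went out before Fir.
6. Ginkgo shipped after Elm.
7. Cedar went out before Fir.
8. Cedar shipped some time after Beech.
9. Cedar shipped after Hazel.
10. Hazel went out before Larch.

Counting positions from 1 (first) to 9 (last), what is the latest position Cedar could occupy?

8

Cedar must come before Fir — 1 release forced after it.
Everything else can be placed before Cedar in some valid order, so Cedar can sit as late as position 9 − 1 = 8.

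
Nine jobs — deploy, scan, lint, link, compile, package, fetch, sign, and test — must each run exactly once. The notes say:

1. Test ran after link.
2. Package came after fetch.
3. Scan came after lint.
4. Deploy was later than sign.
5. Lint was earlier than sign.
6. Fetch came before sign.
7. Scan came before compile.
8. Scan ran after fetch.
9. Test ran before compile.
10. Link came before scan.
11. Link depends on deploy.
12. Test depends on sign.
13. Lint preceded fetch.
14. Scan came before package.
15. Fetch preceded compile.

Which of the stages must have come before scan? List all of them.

deploy, fetch, link, lint, sign

Directly stated before scan: fetch, link, and lint.
Deploy reaches scan via deploy → link → scan.
Sign reaches scan via sign → deploy → link → scan.
No chain forces compile (or any of the others) ahead of scan.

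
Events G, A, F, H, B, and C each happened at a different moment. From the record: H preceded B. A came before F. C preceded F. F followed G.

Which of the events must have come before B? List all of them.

Directly stated before B: H.

H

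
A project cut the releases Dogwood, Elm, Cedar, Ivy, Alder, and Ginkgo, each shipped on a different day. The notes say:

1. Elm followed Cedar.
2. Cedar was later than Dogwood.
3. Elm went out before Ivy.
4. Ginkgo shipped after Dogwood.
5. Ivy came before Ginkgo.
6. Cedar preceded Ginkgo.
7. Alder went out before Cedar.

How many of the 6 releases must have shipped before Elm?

3

Directly stated before Elm: Cedar.
Alder reaches Elm via Alder → Cedar → Elm.
Dogwood reaches Elm via Dogwood → Cedar → Elm.
That's Alder, Cedar, and Dogwood — 3 in all.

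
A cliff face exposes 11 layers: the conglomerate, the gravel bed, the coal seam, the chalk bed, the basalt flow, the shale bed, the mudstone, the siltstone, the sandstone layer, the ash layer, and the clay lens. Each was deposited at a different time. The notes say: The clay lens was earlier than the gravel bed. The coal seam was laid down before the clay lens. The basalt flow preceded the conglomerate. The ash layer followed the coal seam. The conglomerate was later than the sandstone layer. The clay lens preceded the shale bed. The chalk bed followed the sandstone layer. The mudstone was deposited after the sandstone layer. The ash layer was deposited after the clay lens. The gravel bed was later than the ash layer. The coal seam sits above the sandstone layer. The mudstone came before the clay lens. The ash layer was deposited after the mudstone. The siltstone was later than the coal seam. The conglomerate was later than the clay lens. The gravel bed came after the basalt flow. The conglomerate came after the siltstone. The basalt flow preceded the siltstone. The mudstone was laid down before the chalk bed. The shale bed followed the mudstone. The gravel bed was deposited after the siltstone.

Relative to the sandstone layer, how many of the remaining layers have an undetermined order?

1

Forced after the sandstone layer: the ash layer, the chalk bed, the clay lens, the coal seam, the conglomerate, the gravel bed, the mudstone, the shale bed, and the siltstone.
That leaves the basalt flow with no forced order relative to the sandstone layer — 1.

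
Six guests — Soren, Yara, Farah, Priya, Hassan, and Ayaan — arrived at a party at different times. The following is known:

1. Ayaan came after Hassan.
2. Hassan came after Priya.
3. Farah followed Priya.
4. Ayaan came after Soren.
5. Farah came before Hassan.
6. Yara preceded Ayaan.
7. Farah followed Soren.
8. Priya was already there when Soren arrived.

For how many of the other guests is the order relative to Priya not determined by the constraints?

1

Forced after Priya: Ayaan, Farah, Hassan, and Soren.
That leaves Yara with no forced order relative to Priya — 1.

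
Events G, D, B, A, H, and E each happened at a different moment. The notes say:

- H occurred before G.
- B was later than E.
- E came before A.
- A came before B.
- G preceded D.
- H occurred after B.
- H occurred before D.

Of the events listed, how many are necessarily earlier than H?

Directly stated before H: B.
A reaches H via A → B → H.
E reaches H via E → B → H.
No chain forces D (or any of the others) ahead of H.
That's A, B, and E — 3 in all.

3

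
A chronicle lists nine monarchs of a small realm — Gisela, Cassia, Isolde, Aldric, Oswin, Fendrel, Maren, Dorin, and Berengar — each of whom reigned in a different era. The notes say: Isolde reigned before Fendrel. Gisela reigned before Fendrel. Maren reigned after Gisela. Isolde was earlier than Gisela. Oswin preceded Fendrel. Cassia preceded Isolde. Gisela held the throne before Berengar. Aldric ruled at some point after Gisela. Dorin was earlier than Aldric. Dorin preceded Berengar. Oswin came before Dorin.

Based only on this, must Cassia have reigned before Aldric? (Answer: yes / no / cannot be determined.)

yes

Chain the constraints: Cassia → Isolde → Gisela → Aldric. Each link is directly stated, so Cassia comes before Aldric.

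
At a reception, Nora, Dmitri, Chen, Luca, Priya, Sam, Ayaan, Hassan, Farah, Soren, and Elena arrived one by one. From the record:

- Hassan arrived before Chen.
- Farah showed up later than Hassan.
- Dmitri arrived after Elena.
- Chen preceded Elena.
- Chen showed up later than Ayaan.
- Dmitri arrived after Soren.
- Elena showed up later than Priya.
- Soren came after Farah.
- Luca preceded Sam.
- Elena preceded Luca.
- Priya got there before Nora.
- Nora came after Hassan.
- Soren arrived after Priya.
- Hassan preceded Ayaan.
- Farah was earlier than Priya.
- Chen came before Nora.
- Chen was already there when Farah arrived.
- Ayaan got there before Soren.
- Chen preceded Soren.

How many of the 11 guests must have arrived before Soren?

5

Directly stated before Soren: Ayaan, Chen, Farah, and Priya.
Hassan reaches Soren via Hassan → Farah → Soren.
No chain forces Nora (or any of the others) ahead of Soren.
That's Ayaan, Chen, Farah, Hassan, and Priya — 5 in all.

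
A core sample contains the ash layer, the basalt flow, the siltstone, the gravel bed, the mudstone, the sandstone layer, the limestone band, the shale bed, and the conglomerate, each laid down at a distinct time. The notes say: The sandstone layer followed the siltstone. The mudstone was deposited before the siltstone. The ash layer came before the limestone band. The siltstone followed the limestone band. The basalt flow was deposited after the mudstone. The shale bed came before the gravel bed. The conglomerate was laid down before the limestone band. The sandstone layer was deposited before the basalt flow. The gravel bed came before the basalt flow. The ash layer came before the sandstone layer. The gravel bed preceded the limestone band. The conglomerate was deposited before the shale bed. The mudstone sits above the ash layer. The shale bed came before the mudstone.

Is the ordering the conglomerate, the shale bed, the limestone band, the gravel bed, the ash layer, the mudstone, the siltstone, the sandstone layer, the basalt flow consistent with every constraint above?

The constraints require the ash layer before the limestone band, but in the proposed sequence the limestone band appears ahead of the ash layer. That one violation is enough.

no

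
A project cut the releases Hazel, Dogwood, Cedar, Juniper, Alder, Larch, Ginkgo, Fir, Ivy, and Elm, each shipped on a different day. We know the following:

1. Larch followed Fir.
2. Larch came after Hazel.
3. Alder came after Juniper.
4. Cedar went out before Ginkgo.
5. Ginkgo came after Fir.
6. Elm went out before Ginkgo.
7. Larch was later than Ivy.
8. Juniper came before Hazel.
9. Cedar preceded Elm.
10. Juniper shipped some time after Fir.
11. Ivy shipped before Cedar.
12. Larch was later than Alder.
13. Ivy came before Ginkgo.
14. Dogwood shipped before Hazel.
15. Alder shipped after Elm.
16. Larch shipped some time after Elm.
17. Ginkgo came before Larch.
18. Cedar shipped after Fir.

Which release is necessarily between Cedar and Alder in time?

Elm

Tracing the constraints gives Cedar → Elm → Alder, so Elm sits after Cedar and before Alder.
No other release is forced both after Cedar and before Alder.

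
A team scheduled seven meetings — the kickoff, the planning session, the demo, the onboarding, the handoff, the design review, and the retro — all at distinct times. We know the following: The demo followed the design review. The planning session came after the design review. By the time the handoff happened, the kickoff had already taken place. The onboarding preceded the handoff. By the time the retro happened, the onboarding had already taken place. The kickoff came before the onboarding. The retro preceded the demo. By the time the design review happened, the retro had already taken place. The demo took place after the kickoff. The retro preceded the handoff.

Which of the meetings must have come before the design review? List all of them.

Directly stated before the design review: the retro.
The kickoff reaches the design review via the kickoff → the onboarding → the retro → the design review.
The onboarding reaches the design review via the onboarding → the retro → the design review.
No chain forces the demo (or any of the others) ahead of the design review.

the kickoff, the onboarding, the retro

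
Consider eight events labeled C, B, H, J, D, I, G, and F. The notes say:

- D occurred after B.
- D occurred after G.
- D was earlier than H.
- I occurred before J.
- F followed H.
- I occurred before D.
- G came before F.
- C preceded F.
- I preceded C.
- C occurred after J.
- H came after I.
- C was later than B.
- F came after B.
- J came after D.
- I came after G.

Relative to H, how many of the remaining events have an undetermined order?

Forced before H: B, D, G, and I; forced after H: F.
That leaves C and J with no forced order relative to H — 2.

2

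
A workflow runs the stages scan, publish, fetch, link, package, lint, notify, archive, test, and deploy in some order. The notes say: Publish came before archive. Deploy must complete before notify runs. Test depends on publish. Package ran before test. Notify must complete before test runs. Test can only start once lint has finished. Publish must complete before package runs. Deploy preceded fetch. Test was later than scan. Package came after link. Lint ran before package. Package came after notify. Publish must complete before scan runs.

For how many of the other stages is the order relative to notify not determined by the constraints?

Forced before notify: deploy; forced after notify: package and test.
That leaves archive, fetch, link, lint, publish, and scan with no forced order relative to notify — 6.

6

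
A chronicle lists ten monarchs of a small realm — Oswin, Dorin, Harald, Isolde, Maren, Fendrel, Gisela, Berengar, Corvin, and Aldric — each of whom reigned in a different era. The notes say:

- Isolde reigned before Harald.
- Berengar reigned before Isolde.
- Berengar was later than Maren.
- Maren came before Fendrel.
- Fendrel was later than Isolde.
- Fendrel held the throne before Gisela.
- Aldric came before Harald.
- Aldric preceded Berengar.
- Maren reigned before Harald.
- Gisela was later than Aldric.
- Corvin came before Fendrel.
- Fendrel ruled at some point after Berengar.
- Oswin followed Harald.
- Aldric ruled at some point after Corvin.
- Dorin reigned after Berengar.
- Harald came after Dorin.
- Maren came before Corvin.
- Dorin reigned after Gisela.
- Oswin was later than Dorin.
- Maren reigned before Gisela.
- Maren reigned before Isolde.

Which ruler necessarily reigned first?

Maren has a chain of constraints placing them before every other ruler, so Maren must be first.

Maren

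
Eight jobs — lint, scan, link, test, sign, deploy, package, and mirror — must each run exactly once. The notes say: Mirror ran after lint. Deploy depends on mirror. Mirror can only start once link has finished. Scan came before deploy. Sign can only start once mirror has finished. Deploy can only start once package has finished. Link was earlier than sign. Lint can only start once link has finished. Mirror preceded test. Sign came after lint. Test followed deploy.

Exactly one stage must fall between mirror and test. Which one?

Tracing the constraints gives mirror → deploy → test, so deploy sits after mirror and before test.
No other stage is forced both after mirror and before test.

deploy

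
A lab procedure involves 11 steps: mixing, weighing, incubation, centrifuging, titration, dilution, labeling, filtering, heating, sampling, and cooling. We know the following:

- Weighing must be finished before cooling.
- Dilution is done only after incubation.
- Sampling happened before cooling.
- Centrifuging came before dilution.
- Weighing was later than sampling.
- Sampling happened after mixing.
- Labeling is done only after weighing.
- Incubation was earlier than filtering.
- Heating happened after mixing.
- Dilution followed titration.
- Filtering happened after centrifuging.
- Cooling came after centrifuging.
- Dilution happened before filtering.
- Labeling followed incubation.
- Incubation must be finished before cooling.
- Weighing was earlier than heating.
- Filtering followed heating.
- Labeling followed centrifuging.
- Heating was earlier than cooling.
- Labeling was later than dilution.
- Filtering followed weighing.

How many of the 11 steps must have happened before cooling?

6

Directly stated before cooling: centrifuging, heating, incubation, sampling, and weighing.
Mixing reaches cooling via mixing → heating → cooling.
That's centrifuging, heating, incubation, mixing, sampling, and weighing — 6 in all.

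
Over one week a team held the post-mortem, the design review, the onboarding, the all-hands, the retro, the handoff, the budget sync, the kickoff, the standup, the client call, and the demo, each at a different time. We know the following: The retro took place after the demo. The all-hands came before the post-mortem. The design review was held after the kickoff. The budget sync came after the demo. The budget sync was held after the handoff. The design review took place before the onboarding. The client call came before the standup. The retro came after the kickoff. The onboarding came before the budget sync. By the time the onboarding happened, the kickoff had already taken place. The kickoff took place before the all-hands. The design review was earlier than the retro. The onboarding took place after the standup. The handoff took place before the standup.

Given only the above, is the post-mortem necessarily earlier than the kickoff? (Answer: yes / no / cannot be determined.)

Tracing the constraints gives the kickoff → the all-hands → the post-mortem, so the kickoff must come before the post-mortem.
That means the post-mortem cannot be before the kickoff.

no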